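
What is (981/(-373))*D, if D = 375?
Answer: -367875/373 ≈ -986.26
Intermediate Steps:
(981/(-373))*D = (981/(-373))*375 = (981*(-1/373))*375 = -981/373*375 = -367875/373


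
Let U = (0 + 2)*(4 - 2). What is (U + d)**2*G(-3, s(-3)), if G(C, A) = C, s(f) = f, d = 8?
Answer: -432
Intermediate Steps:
U = 4 (U = 2*2 = 4)
(U + d)**2*G(-3, s(-3)) = (4 + 8)**2*(-3) = 12**2*(-3) = 144*(-3) = -432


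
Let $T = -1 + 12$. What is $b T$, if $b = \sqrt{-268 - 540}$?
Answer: $22 i \sqrt{202} \approx 312.68 i$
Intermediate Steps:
$b = 2 i \sqrt{202}$ ($b = \sqrt{-808} = 2 i \sqrt{202} \approx 28.425 i$)
$T = 11$
$b T = 2 i \sqrt{202} \cdot 11 = 22 i \sqrt{202}$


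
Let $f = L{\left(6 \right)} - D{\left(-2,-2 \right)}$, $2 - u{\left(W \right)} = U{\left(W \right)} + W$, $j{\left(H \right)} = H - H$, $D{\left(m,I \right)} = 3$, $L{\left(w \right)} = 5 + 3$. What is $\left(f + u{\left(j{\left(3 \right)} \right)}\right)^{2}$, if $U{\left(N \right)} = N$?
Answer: $49$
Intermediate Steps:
$L{\left(w \right)} = 8$
$j{\left(H \right)} = 0$
$u{\left(W \right)} = 2 - 2 W$ ($u{\left(W \right)} = 2 - \left(W + W\right) = 2 - 2 W$)
$f = 5$ ($f = 8 - 3 = 5$)
$\left(f + u{\left(j{\left(3 \right)} \right)}\right)^{2} = \left(5 + \left(2 - 0\right)\right)^{2} = \left(5 + \left(2 + 0\right)\right)^{2} = \left(5 + 2\right)^{2} = 7^{2} = 49$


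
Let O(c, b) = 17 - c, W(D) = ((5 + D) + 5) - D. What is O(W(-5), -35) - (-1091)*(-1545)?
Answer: -1685588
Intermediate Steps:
W(D) = 10 (W(D) = (10 + D) - D = 10)
O(W(-5), -35) - (-1091)*(-1545) = (17 - 1*10) - (-1091)*(-1545) = (17 - 10) - 1091*1545 = 7 - 1685595 = -1685588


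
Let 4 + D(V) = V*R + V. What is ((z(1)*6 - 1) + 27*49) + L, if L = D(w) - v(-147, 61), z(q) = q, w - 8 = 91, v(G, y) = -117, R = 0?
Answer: 1540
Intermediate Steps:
w = 99 (w = 8 + 91 = 99)
D(V) = -4 + V (D(V) = -4 + (V*0 + V) = -4 + (0 + V) = -4 + V)
L = 212 (L = (-4 + 99) - 1*(-117) = 95 + 117 = 212)
((z(1)*6 - 1) + 27*49) + L = ((1*6 - 1) + 27*49) + 212 = ((6 - 1) + 1323) + 212 = (5 + 1323) + 212 = 1328 + 212 = 1540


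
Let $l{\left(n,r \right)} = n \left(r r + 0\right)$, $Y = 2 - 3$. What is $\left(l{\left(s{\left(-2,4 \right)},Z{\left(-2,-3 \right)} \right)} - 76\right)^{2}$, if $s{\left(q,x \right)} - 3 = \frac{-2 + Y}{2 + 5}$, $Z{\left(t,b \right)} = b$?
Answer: $\frac{136900}{49} \approx 2793.9$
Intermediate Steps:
$Y = -1$ ($Y = 2 - 3 = -1$)
$s{\left(q,x \right)} = \frac{18}{7}$ ($s{\left(q,x \right)} = 3 + \frac{-2 - 1}{2 + 5} = 3 - \frac{3}{7} = \frac{18}{7}$)
$l{\left(n,r \right)} = n r^{2}$ ($l{\left(n,r \right)} = n \left(r^{2} + 0\right) = n r^{2}$)
$\left(l{\left(s{\left(-2,4 \right)},Z{\left(-2,-3 \right)} \right)} - 76\right)^{2} = \left(\frac{18 \left(-3\right)^{2}}{7} - 76\right)^{2} = \left(\frac{18}{7} \cdot 9 - 76\right)^{2} = \left(\frac{162}{7} - 76\right)^{2} = \left(- \frac{370}{7}\right)^{2} = \frac{136900}{49}$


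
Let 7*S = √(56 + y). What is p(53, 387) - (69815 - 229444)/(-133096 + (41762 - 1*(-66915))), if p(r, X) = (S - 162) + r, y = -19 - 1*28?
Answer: -19675843/170933 ≈ -115.11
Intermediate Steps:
y = -47 (y = -19 - 28 = -47)
S = 3/7 (S = √(56 - 47)/7 = √9/7 = (⅐)*3 = 3/7 ≈ 0.42857)
p(r, X) = -1131/7 + r (p(r, X) = (3/7 - 162) + r = -1131/7 + r)
p(53, 387) - (69815 - 229444)/(-133096 + (41762 - 1*(-66915))) = (-1131/7 + 53) - (69815 - 229444)/(-133096 + (41762 - 1*(-66915))) = -760/7 - (-159629)/(-133096 + (41762 + 66915)) = -760/7 - (-159629)/(-133096 + 108677) = -760/7 - (-159629)/(-24419) = -760/7 - (-159629)*(-1)/24419 = -760/7 - 1*159629/24419 = -760/7 - 159629/24419 = -19675843/170933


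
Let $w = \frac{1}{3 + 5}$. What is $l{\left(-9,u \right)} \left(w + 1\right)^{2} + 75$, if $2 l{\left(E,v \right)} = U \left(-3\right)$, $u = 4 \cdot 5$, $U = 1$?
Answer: $\frac{9357}{128} \approx 73.102$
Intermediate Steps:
$u = 20$
$w = \frac{1}{8} \approx 0.125$
$l{\left(E,v \right)} = - \frac{3}{2}$ ($l{\left(E,v \right)} = \frac{1 \left(-3\right)}{2} = \frac{1}{2} \left(-3\right) = - \frac{3}{2}$)
$l{\left(-9,u \right)} \left(w + 1\right)^{2} + 75 = - \frac{3 \left(\frac{1}{8} + 1\right)^{2}}{2} + 75 = - \frac{3 \left(\frac{9}{8}\right)^{2}}{2} + 75 = \left(- \frac{3}{2}\right) \frac{81}{64} + 75 = - \frac{243}{128} + 75 = \frac{9357}{128}$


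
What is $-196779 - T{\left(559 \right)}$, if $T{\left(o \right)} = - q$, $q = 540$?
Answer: $-196239$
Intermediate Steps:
$T{\left(o \right)} = -540$ ($T{\left(o \right)} = \left(-1\right) 540 = -540$)
$-196779 - T{\left(559 \right)} = -196779 - -540 = -196779 + 540 = -196239$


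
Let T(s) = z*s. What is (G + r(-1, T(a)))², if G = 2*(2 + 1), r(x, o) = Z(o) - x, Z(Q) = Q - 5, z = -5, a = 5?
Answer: 529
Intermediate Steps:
Z(Q) = -5 + Q
T(s) = -5*s
r(x, o) = -5 + o - x (r(x, o) = (-5 + o) - x = -5 + o - x)
G = 6 (G = 2*3 = 6)
(G + r(-1, T(a)))² = (6 + (-5 - 5*5 - 1*(-1)))² = (6 + (-5 - 25 + 1))² = (6 - 29)² = (-23)² = 529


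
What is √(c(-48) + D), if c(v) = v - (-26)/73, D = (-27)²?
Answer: √3630947/73 ≈ 26.103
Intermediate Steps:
D = 729
c(v) = 26/73 + v (c(v) = v - (-26)/73 = v - 1*(-26/73) = v + 26/73 = 26/73 + v)
√(c(-48) + D) = √((26/73 - 48) + 729) = √(-3478/73 + 729) = √(49739/73) = √3630947/73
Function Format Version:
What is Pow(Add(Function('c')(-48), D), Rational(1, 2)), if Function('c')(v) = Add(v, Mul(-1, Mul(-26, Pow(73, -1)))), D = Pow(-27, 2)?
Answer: Mul(Rational(1, 73), Pow(3630947, Rational(1, 2))) ≈ 26.103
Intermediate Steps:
D = 729
Function('c')(v) = Add(Rational(26, 73), v) (Function('c')(v) = Add(v, Mul(-1, Mul(-26, Rational(1, 73)))) = Add(v, Mul(-1, Rational(-26, 73))) = Add(v, Rational(26, 73)) = Add(Rational(26, 73), v))
Pow(Add(Function('c')(-48), D), Rational(1, 2)) = Pow(Add(Add(Rational(26, 73), -48), 729), Rational(1, 2)) = Pow(Add(Rational(-3478, 73), 729), Rational(1, 2)) = Pow(Rational(49739, 73), Rational(1, 2)) = Mul(Rational(1, 73), Pow(3630947, Rational(1, 2)))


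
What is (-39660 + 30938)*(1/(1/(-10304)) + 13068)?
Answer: -24107608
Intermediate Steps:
(-39660 + 30938)*(1/(1/(-10304)) + 13068) = -8722*(1/(-1/10304) + 13068) = -8722*(-10304 + 13068) = -8722*2764 = -24107608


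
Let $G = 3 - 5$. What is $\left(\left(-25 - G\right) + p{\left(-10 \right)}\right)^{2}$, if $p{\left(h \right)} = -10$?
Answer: $1089$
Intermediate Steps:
$G = -2$ ($G = 3 - 5 = -2$)
$\left(\left(-25 - G\right) + p{\left(-10 \right)}\right)^{2} = \left(\left(-25 - -2\right) - 10\right)^{2} = \left(\left(-25 + 2\right) - 10\right)^{2} = \left(-23 - 10\right)^{2} = \left(-33\right)^{2} = 1089$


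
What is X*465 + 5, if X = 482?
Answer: 224135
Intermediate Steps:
X*465 + 5 = 482*465 + 5 = 224130 + 5 = 224135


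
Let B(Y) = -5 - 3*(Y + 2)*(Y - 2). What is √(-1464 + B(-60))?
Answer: I*√12257 ≈ 110.71*I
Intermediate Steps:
B(Y) = -5 - 3*(-2 + Y)*(2 + Y) (B(Y) = -5 - 3*(2 + Y)*(-2 + Y) = -5 - 3*(-2 + Y)*(2 + Y))
√(-1464 + B(-60)) = √(-1464 + (7 - 3*(-60)²)) = √(-1464 + (7 - 3*3600)) = √(-1464 + (7 - 10800)) = √(-1464 - 10793) = √(-12257) = I*√12257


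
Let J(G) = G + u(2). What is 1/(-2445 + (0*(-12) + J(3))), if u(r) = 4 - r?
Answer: -1/2440 ≈ -0.00040984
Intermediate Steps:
J(G) = 2 + G (J(G) = G + (4 - 1*2) = G + (4 - 2) = G + 2 = 2 + G)
1/(-2445 + (0*(-12) + J(3))) = 1/(-2445 + (0*(-12) + (2 + 3))) = 1/(-2445 + (0 + 5)) = 1/(-2445 + 5) = 1/(-2440) = -1/2440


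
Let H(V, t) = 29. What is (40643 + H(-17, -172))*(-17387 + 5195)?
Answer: -495873024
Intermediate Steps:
(40643 + H(-17, -172))*(-17387 + 5195) = (40643 + 29)*(-17387 + 5195) = 40672*(-12192) = -495873024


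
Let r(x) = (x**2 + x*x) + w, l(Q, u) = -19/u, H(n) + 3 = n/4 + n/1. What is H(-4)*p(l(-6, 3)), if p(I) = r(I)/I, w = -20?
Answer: 4336/57 ≈ 76.070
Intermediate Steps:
H(n) = -3 + 5*n/4 (H(n) = -3 + (n/4 + n/1) = -3 + (n*(1/4) + n*1) = -3 + (n/4 + n) = -3 + 5*n/4)
r(x) = -20 + 2*x**2 (r(x) = (x**2 + x*x) - 20 = (x**2 + x**2) - 20 = 2*x**2 - 20 = -20 + 2*x**2)
p(I) = (-20 + 2*I**2)/I
H(-4)*p(l(-6, 3)) = (-3 + (5/4)*(-4))*(-20/((-19/3)) + 2*(-19/3)) = (-3 - 5)*(-20/((-19*1/3)) + 2*(-19*1/3)) = -8*(-20/(-19/3) + 2*(-19/3)) = -8*(-20*(-3/19) - 38/3) = -8*(60/19 - 38/3) = -8*(-542/57) = 4336/57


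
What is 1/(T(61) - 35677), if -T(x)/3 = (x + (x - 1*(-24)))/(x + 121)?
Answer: -91/3246826 ≈ -2.8027e-5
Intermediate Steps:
T(x) = -3*(24 + 2*x)/(121 + x) (T(x) = -3*(x + (x - 1*(-24)))/(x + 121) = -3*(x + (x + 24))/(121 + x) = -3*(x + (24 + x))/(121 + x) = -3*(24 + 2*x)/(121 + x))
1/(T(61) - 35677) = 1/(6*(-12 - 1*61)/(121 + 61) - 35677) = 1/(6*(-12 - 61)/182 - 35677) = 1/(6*(1/182)*(-73) - 35677) = 1/(-219/91 - 35677) = 1/(-3246826/91) = -91/3246826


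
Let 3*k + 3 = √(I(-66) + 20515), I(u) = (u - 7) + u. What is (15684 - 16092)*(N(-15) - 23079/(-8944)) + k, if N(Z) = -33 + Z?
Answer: 20716765/1118 + 2*√566 ≈ 18578.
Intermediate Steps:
I(u) = -7 + 2*u (I(u) = (-7 + u) + u = -7 + 2*u)
k = -1 + 2*√566 (k = -1 + √((-7 + 2*(-66)) + 20515)/3 = -1 + √((-7 - 132) + 20515)/3 = -1 + √(-139 + 20515)/3 = -1 + √20376/3 = -1 + (6*√566)/3 = -1 + 2*√566 ≈ 46.581)
(15684 - 16092)*(N(-15) - 23079/(-8944)) + k = (15684 - 16092)*((-33 - 15) - 23079/(-8944)) + (-1 + 2*√566) = -408*(-48 - 23079*(-1/8944)) + (-1 + 2*√566) = -408*(-48 + 23079/8944) + (-1 + 2*√566) = -408*(-406233/8944) + (-1 + 2*√566) = 20717883/1118 + (-1 + 2*√566) = 20716765/1118 + 2*√566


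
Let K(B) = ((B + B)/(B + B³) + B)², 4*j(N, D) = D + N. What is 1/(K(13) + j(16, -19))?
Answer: 28900/4871269 ≈ 0.0059327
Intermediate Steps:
j(N, D) = D/4 + N/4 (j(N, D) = (D + N)/4 = D/4 + N/4)
K(B) = (B + 2*B/(B + B³))² (K(B) = ((2*B)/(B + B³) + B)² = (2*B/(B + B³) + B)² = (B + 2*B/(B + B³))²)
1/(K(13) + j(16, -19)) = 1/((2 + 13 + 13³)²/(1 + 13²)² + ((¼)*(-19) + (¼)*16)) = 1/((2 + 13 + 2197)²/(1 + 169)² + (-19/4 + 4)) = 1/(2212²/170² - ¾) = 1/((1/28900)*4892944 - ¾) = 1/(1223236/7225 - ¾) = 1/(4871269/28900) = 28900/4871269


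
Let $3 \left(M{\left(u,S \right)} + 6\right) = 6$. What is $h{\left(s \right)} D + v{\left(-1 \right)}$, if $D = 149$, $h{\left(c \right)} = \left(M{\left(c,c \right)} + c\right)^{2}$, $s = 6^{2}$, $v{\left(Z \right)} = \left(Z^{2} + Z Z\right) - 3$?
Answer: $152575$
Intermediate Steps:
$M{\left(u,S \right)} = -4$ ($M{\left(u,S \right)} = -6 + \frac{1}{3} \cdot 6 = -6 + 2 = -4$)
$v{\left(Z \right)} = -3 + 2 Z^{2}$ ($v{\left(Z \right)} = \left(Z^{2} + Z^{2}\right) - 3 = 2 Z^{2} - 3 = -3 + 2 Z^{2}$)
$s = 36$
$h{\left(c \right)} = \left(-4 + c\right)^{2}$
$h{\left(s \right)} D + v{\left(-1 \right)} = \left(-4 + 36\right)^{2} \cdot 149 - \left(3 - 2 \left(-1\right)^{2}\right) = 32^{2} \cdot 149 + \left(-3 + 2 \cdot 1\right) = 1024 \cdot 149 + \left(-3 + 2\right) = 152576 - 1 = 152575$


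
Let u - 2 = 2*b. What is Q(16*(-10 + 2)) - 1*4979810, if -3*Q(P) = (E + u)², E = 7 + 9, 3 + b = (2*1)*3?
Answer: -4980002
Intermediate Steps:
b = 3 (b = -3 + (2*1)*3 = -3 + 2*3 = -3 + 6 = 3)
E = 16
u = 8 (u = 2 + 2*3 = 2 + 6 = 8)
Q(P) = -192 (Q(P) = -(16 + 8)²/3 = -⅓*24² = -⅓*576 = -192)
Q(16*(-10 + 2)) - 1*4979810 = -192 - 1*4979810 = -192 - 4979810 = -4980002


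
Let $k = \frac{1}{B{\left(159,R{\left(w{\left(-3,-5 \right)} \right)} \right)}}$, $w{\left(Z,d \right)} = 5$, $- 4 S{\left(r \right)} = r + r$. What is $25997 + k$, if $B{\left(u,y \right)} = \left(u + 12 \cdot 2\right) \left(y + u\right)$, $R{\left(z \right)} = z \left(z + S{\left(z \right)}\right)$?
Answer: $\frac{1631805695}{62769} \approx 25997.0$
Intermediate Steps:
$S{\left(r \right)} = - \frac{r}{2}$ ($S{\left(r \right)} = - \frac{r + r}{4} = - \frac{2 r}{4} = - \frac{r}{2}$)
$R{\left(z \right)} = \frac{z^{2}}{2}$ ($R{\left(z \right)} = z \left(z - \frac{z}{2}\right) = z \frac{z}{2} = \frac{z^{2}}{2}$)
$B{\left(u,y \right)} = \left(24 + u\right) \left(u + y\right)$ ($B{\left(u,y \right)} = \left(u + 24\right) \left(u + y\right) = \left(24 + u\right) \left(u + y\right)$)
$k = \frac{2}{62769}$ ($k = \frac{1}{159^{2} + 24 \cdot 159 + 24 \frac{5^{2}}{2} + 159 \frac{5^{2}}{2}} = \frac{1}{25281 + 3816 + 24 \cdot \frac{1}{2} \cdot 25 + 159 \cdot \frac{1}{2} \cdot 25} = \frac{1}{25281 + 3816 + 24 \cdot \frac{25}{2} + 159 \cdot \frac{25}{2}} = \frac{1}{25281 + 3816 + 300 + \frac{3975}{2}} = \frac{1}{\frac{62769}{2}} = \frac{2}{62769} \approx 3.1863 \cdot 10^{-5}$)
$25997 + k = 25997 + \frac{2}{62769} = \frac{1631805695}{62769}$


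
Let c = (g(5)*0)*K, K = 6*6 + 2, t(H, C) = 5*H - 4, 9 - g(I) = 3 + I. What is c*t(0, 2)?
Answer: 0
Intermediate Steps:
g(I) = 6 - I (g(I) = 9 - (3 + I) = 9 + (-3 - I) = 6 - I)
t(H, C) = -4 + 5*H
K = 38 (K = 36 + 2 = 38)
c = 0 (c = ((6 - 1*5)*0)*38 = ((6 - 5)*0)*38 = (1*0)*38 = 0*38 = 0)
c*t(0, 2) = 0*(-4 + 5*0) = 0*(-4 + 0) = 0*(-4) = 0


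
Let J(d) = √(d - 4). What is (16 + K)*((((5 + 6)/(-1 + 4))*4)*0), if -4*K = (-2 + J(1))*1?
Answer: 0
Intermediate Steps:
J(d) = √(-4 + d)
K = ½ - I*√3/4 (K = -(-2 + √(-4 + 1))/4 = -(-2 + √(-3))/4 = -(-2 + I*√3)/4 = ½ - I*√3/4 ≈ 0.5 - 0.43301*I)
(16 + K)*((((5 + 6)/(-1 + 4))*4)*0) = (16 + (½ - I*√3/4))*((((5 + 6)/(-1 + 4))*4)*0) = (33/2 - I*√3/4)*(((11/3)*4)*0) = (33/2 - I*√3/4)*((44/3)*0) = (33/2 - I*√3/4)*0 = 0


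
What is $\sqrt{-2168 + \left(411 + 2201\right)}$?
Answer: $2 \sqrt{111} \approx 21.071$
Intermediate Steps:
$\sqrt{-2168 + \left(411 + 2201\right)} = \sqrt{-2168 + 2612} = \sqrt{444} = 2 \sqrt{111}$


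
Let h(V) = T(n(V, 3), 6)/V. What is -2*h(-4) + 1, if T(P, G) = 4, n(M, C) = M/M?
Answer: 3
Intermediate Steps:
n(M, C) = 1
h(V) = 4/V
-2*h(-4) + 1 = -8/(-4) + 1 = -8*(-1)/4 + 1 = -2*(-1) + 1 = 2 + 1 = 3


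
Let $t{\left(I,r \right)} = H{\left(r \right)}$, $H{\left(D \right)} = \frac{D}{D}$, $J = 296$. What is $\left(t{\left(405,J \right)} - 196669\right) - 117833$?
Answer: $-314501$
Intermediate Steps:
$H{\left(D \right)} = 1$
$t{\left(I,r \right)} = 1$
$\left(t{\left(405,J \right)} - 196669\right) - 117833 = \left(1 - 196669\right) - 117833 = -196668 - 117833 = -314501$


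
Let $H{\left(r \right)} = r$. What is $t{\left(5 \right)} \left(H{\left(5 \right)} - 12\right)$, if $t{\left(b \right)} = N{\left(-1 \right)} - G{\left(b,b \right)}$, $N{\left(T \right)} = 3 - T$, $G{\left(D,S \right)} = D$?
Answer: $7$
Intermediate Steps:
$t{\left(b \right)} = 4 - b$ ($t{\left(b \right)} = \left(3 - -1\right) - b = \left(3 + 1\right) - b = 4 - b$)
$t{\left(5 \right)} \left(H{\left(5 \right)} - 12\right) = \left(4 - 5\right) \left(5 - 12\right) = \left(4 - 5\right) \left(-7\right) = \left(-1\right) \left(-7\right) = 7$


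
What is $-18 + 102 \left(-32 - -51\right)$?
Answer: $1920$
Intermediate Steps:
$-18 + 102 \left(-32 - -51\right) = -18 + 102 \left(-32 + 51\right) = -18 + 102 \cdot 19 = -18 + 1938 = 1920$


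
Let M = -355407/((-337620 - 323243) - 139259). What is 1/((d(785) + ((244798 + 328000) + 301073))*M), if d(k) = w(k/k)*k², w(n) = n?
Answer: 400061/264795274536 ≈ 1.5108e-6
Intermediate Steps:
d(k) = k² (d(k) = (k/k)*k² = 1*k² = k²)
M = 355407/800122 (M = -355407/(-660863 - 139259) = -355407/(-800122) = -355407*(-1/800122) = 355407/800122 ≈ 0.44419)
1/((d(785) + ((244798 + 328000) + 301073))*M) = 1/((785² + ((244798 + 328000) + 301073))*(355407/800122)) = (800122/355407)/(616225 + (572798 + 301073)) = (800122/355407)/(616225 + 873871) = (800122/355407)/1490096 = (1/1490096)*(800122/355407) = 400061/264795274536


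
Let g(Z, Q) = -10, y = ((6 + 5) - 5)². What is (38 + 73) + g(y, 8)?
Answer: 101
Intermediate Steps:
y = 36 (y = (11 - 5)² = 6² = 36)
(38 + 73) + g(y, 8) = (38 + 73) - 10 = 111 - 10 = 101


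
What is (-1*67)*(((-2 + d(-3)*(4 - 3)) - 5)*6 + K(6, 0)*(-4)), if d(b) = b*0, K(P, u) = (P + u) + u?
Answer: 4422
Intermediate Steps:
K(P, u) = P + 2*u
d(b) = 0
(-1*67)*(((-2 + d(-3)*(4 - 3)) - 5)*6 + K(6, 0)*(-4)) = (-1*67)*(((-2 + 0*(4 - 3)) - 5)*6 + (6 + 2*0)*(-4)) = -67*(((-2 + 0*1) - 5)*6 + (6 + 0)*(-4)) = -67*(((-2 + 0) - 5)*6 + 6*(-4)) = -67*((-2 - 5)*6 - 24) = -67*(-7*6 - 24) = -67*(-42 - 24) = -67*(-66) = 4422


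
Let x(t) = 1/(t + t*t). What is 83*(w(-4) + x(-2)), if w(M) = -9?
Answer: -1411/2 ≈ -705.50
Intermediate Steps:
x(t) = 1/(t + t²)
83*(w(-4) + x(-2)) = 83*(-9 + 1/((-2)*(1 - 2))) = 83*(-9 - ½/(-1)) = 83*(-9 - ½*(-1)) = 83*(-9 + ½) = 83*(-17/2) = -1411/2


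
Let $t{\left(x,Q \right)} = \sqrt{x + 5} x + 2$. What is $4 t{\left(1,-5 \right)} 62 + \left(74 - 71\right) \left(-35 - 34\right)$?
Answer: $289 + 248 \sqrt{6} \approx 896.47$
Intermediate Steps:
$t{\left(x,Q \right)} = 2 + x \sqrt{5 + x}$ ($t{\left(x,Q \right)} = \sqrt{5 + x} x + 2 = x \sqrt{5 + x} + 2 = 2 + x \sqrt{5 + x}$)
$4 t{\left(1,-5 \right)} 62 + \left(74 - 71\right) \left(-35 - 34\right) = 4 \left(2 + 1 \sqrt{5 + 1}\right) 62 + \left(74 - 71\right) \left(-35 - 34\right) = 4 \left(2 + 1 \sqrt{6}\right) 62 + 3 \left(-69\right) = 4 \left(2 + \sqrt{6}\right) 62 - 207 = \left(8 + 4 \sqrt{6}\right) 62 - 207 = \left(496 + 248 \sqrt{6}\right) - 207 = 289 + 248 \sqrt{6}$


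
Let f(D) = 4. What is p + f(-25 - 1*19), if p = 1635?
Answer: 1639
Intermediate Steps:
p + f(-25 - 1*19) = 1635 + 4 = 1639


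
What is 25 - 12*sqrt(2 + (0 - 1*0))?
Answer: 25 - 12*sqrt(2) ≈ 8.0294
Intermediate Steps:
25 - 12*sqrt(2 + (0 - 1*0)) = 25 - 12*sqrt(2 + (0 + 0)) = 25 - 12*sqrt(2 + 0) = 25 - 12*sqrt(2)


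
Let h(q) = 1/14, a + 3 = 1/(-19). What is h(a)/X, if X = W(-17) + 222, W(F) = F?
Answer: 1/2870 ≈ 0.00034843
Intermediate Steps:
a = -58/19 (a = -3 + 1/(-19) = -3 - 1/19 = -58/19 ≈ -3.0526)
h(q) = 1/14
X = 205 (X = -17 + 222 = 205)
h(a)/X = (1/14)/205 = (1/14)*(1/205) = 1/2870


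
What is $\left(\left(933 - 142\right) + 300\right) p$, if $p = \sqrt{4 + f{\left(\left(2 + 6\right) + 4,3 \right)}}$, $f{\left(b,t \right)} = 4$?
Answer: $2182 \sqrt{2} \approx 3085.8$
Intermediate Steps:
$p = 2 \sqrt{2}$ ($p = \sqrt{4 + 4} = \sqrt{8} = 2 \sqrt{2} \approx 2.8284$)
$\left(\left(933 - 142\right) + 300\right) p = \left(\left(933 - 142\right) + 300\right) 2 \sqrt{2} = \left(791 + 300\right) 2 \sqrt{2} = 1091 \cdot 2 \sqrt{2} = 2182 \sqrt{2}$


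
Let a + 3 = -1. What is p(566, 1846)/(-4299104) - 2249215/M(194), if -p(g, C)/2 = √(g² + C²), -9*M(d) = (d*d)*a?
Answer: -20242935/150544 + √932018/1074776 ≈ -134.46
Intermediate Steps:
a = -4 (a = -3 - 1 = -4)
M(d) = 4*d²/9 (M(d) = -d*d*(-4)/9 = -d²*(-4)/9 = -(-4)*d²/9 = 4*d²/9)
p(g, C) = -2*√(C² + g²) (p(g, C) = -2*√(g² + C²) = -2*√(C² + g²))
p(566, 1846)/(-4299104) - 2249215/M(194) = -2*√(1846² + 566²)/(-4299104) - 2249215/((4/9)*194²) = -2*√(3407716 + 320356)*(-1/4299104) - 2249215/((4/9)*37636) = -4*√932018*(-1/4299104) - 2249215/150544/9 = -4*√932018*(-1/4299104) - 2249215*9/150544 = -4*√932018*(-1/4299104) - 20242935/150544 = √932018/1074776 - 20242935/150544 = -20242935/150544 + √932018/1074776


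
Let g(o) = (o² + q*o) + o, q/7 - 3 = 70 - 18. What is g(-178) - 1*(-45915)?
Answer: 8891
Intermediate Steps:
q = 385 (q = 21 + 7*(70 - 18) = 21 + 7*52 = 21 + 364 = 385)
g(o) = o² + 386*o (g(o) = (o² + 385*o) + o = o² + 386*o)
g(-178) - 1*(-45915) = -178*(386 - 178) - 1*(-45915) = -178*208 + 45915 = -37024 + 45915 = 8891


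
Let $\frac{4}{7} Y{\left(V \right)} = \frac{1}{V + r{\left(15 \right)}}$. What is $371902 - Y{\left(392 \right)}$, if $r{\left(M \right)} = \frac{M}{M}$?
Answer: $\frac{584629937}{1572} \approx 3.719 \cdot 10^{5}$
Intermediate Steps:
$r{\left(M \right)} = 1$
$Y{\left(V \right)} = \frac{7}{4 \left(1 + V\right)}$ ($Y{\left(V \right)} = \frac{7}{4 \left(V + 1\right)} = \frac{7}{4 \left(1 + V\right)}$)
$371902 - Y{\left(392 \right)} = 371902 - \frac{7}{4 \left(1 + 392\right)} = 371902 - \frac{7}{4 \cdot 393} = 371902 - \frac{7}{4} \cdot \frac{1}{393} = 371902 - \frac{7}{1572} = \frac{584629937}{1572}$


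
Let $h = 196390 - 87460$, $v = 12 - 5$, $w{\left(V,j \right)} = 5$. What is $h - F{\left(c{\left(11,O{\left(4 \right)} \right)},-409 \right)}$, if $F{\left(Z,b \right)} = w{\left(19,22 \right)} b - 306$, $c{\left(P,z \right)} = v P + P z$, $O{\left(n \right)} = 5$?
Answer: $111281$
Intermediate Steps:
$v = 7$ ($v = 12 - 5 = 7$)
$c{\left(P,z \right)} = 7 P + P z$
$F{\left(Z,b \right)} = -306 + 5 b$ ($F{\left(Z,b \right)} = 5 b - 306 = -306 + 5 b$)
$h = 108930$
$h - F{\left(c{\left(11,O{\left(4 \right)} \right)},-409 \right)} = 108930 - \left(-306 + 5 \left(-409\right)\right) = 108930 - \left(-306 - 2045\right) = 108930 - -2351 = 108930 + 2351 = 111281$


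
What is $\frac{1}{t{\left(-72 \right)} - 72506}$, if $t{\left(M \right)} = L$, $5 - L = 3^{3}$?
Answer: $- \frac{1}{72528} \approx -1.3788 \cdot 10^{-5}$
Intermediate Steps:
$L = -22$ ($L = 5 - 3^{3} = 5 - 27 = -22$)
$t{\left(M \right)} = -22$
$\frac{1}{t{\left(-72 \right)} - 72506} = \frac{1}{-22 - 72506} = \frac{1}{-72528} = - \frac{1}{72528}$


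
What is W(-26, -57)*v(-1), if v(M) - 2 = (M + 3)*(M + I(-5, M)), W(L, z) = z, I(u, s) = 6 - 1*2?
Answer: -456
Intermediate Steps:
I(u, s) = 4 (I(u, s) = 6 - 2 = 4)
v(M) = 2 + (3 + M)*(4 + M) (v(M) = 2 + (M + 3)*(M + 4) = 2 + (3 + M)*(4 + M))
W(-26, -57)*v(-1) = -57*(14 + (-1)² + 7*(-1)) = -57*(14 + 1 - 7) = -57*8 = -456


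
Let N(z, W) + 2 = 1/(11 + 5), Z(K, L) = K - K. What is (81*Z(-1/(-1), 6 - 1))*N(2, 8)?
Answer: 0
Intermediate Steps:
Z(K, L) = 0
N(z, W) = -31/16 (N(z, W) = -2 + 1/(11 + 5) = -2 + 1/16 = -31/16)
(81*Z(-1/(-1), 6 - 1))*N(2, 8) = (81*0)*(-31/16) = 0*(-31/16) = 0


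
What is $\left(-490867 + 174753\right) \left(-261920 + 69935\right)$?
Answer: $60689146290$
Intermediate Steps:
$\left(-490867 + 174753\right) \left(-261920 + 69935\right) = \left(-316114\right) \left(-191985\right) = 60689146290$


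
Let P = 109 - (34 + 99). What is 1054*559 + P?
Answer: 589162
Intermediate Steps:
P = -24 (P = 109 - 1*133 = 109 - 133 = -24)
1054*559 + P = 1054*559 - 24 = 589186 - 24 = 589162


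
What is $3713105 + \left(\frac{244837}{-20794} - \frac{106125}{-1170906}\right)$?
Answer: $\frac{7533810445434679}{2028984947} \approx 3.7131 \cdot 10^{6}$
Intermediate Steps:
$3713105 + \left(\frac{244837}{-20794} - \frac{106125}{-1170906}\right) = 3713105 + \left(244837 \left(- \frac{1}{20794}\right) - - \frac{35375}{390302}\right) = 3713105 + \left(- \frac{244837}{20794} + \frac{35375}{390302}\right) = 3713105 - \frac{23706195756}{2028984947} = \frac{7533810445434679}{2028984947}$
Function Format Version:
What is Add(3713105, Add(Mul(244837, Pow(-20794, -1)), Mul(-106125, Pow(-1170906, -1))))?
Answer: Rational(7533810445434679, 2028984947) ≈ 3.7131e+6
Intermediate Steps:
Add(3713105, Add(Mul(244837, Pow(-20794, -1)), Mul(-106125, Pow(-1170906, -1)))) = Add(3713105, Add(Mul(244837, Rational(-1, 20794)), Mul(-106125, Rational(-1, 1170906)))) = Add(3713105, Add(Rational(-244837, 20794), Rational(35375, 390302))) = Add(3713105, Rational(-23706195756, 2028984947)) = Rational(7533810445434679, 2028984947)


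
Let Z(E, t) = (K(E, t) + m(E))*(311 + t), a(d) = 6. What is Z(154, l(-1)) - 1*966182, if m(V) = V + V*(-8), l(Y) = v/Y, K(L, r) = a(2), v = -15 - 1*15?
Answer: -1331734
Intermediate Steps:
v = -30 (v = -15 - 15 = -30)
K(L, r) = 6
l(Y) = -30/Y
m(V) = -7*V (m(V) = V - 8*V = -7*V)
Z(E, t) = (6 - 7*E)*(311 + t)
Z(154, l(-1)) - 1*966182 = (1866 - 2177*154 + 6*(-30/(-1)) - 7*154*(-30/(-1))) - 1*966182 = (1866 - 335258 + 6*(-30*(-1)) - 7*154*(-30*(-1))) - 966182 = (1866 - 335258 + 6*30 - 7*154*30) - 966182 = (1866 - 335258 + 180 - 32340) - 966182 = -365552 - 966182 = -1331734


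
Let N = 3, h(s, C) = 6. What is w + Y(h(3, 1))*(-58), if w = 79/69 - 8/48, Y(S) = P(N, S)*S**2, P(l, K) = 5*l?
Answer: -1440675/46 ≈ -31319.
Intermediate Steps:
Y(S) = 15*S**2 (Y(S) = (5*3)*S**2 = 15*S**2)
w = 45/46 (w = 79*(1/69) - 8*1/48 = 79/69 - 1/6 = 45/46 ≈ 0.97826)
w + Y(h(3, 1))*(-58) = 45/46 + (15*6**2)*(-58) = 45/46 + (15*36)*(-58) = 45/46 + 540*(-58) = 45/46 - 31320 = -1440675/46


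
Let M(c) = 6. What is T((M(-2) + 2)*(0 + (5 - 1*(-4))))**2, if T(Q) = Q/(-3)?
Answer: 576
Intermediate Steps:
T(Q) = -Q/3 (T(Q) = Q*(-1/3) = -Q/3)
T((M(-2) + 2)*(0 + (5 - 1*(-4))))**2 = (-(6 + 2)*(0 + (5 - 1*(-4)))/3)**2 = (-8*(0 + (5 + 4))/3)**2 = (-8*(0 + 9)/3)**2 = (-8*9/3)**2 = (-1/3*72)**2 = (-24)**2 = 576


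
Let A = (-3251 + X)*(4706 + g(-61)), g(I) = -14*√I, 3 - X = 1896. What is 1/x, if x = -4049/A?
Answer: 24207664/4049 - 72016*I*√61/4049 ≈ 5978.7 - 138.91*I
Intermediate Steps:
X = -1893 (X = 3 - 1*1896 = 3 - 1896 = -1893)
A = -24207664 + 72016*I*√61 (A = (-3251 - 1893)*(4706 - 14*I*√61) = -5144*(4706 - 14*I*√61) = -24207664 + 72016*I*√61 ≈ -2.4208e+7 + 5.6246e+5*I)
x = -4049/(-24207664 + 72016*I*√61) ≈ 0.00016717 + 3.8842e-6*I
1/x = 1/(9527297/56991384224 + 28343*I*√61/56991384224)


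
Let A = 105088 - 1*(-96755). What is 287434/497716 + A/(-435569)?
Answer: 12368424679/108394830202 ≈ 0.11411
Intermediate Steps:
A = 201843 (A = 105088 + 96755 = 201843)
287434/497716 + A/(-435569) = 287434/497716 + 201843/(-435569) = 287434*(1/497716) + 201843*(-1/435569) = 143717/248858 - 201843/435569 = 12368424679/108394830202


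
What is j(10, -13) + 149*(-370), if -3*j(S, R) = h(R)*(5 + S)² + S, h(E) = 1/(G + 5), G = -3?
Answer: -331025/6 ≈ -55171.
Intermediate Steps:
h(E) = ½ (h(E) = 1/(-3 + 5) = 1/2 = ½)
j(S, R) = -S/3 - (5 + S)²/6 (j(S, R) = -((5 + S)²/2 + S)/3 = -(S + (5 + S)²/2)/3 = -S/3 - (5 + S)²/6)
j(10, -13) + 149*(-370) = (-⅓*10 - (5 + 10)²/6) + 149*(-370) = (-10/3 - ⅙*15²) - 55130 = (-10/3 - ⅙*225) - 55130 = (-10/3 - 75/2) - 55130 = -245/6 - 55130 = -331025/6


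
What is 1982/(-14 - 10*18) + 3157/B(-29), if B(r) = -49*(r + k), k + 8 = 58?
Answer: -189424/14259 ≈ -13.285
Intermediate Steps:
k = 50 (k = -8 + 58 = 50)
B(r) = -2450 - 49*r (B(r) = -49*(r + 50) = -49*(50 + r) = -2450 - 49*r)
1982/(-14 - 10*18) + 3157/B(-29) = 1982/(-14 - 10*18) + 3157/(-2450 - 49*(-29)) = 1982/(-14 - 180) + 3157/(-2450 + 1421) = 1982/(-194) + 3157/(-1029) = 1982*(-1/194) + 3157*(-1/1029) = -991/97 - 451/147 = -189424/14259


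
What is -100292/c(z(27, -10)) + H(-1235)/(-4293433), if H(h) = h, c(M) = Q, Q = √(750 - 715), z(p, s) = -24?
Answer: 1235/4293433 - 100292*√35/35 ≈ -16952.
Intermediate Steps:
Q = √35 ≈ 5.9161
c(M) = √35
-100292/c(z(27, -10)) + H(-1235)/(-4293433) = -100292*√35/35 - 1235/(-4293433) = -100292*√35/35 - 1235*(-1/4293433) = -100292*√35/35 + 1235/4293433 = 1235/4293433 - 100292*√35/35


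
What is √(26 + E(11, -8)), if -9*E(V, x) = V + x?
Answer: √231/3 ≈ 5.0662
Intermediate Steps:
E(V, x) = -V/9 - x/9 (E(V, x) = -(V + x)/9 = -V/9 - x/9)
√(26 + E(11, -8)) = √(26 + (-⅑*11 - ⅑*(-8))) = √(26 + (-11/9 + 8/9)) = √(26 - ⅓) = √(77/3) = √231/3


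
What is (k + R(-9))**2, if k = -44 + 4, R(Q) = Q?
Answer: 2401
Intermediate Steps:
k = -40
(k + R(-9))**2 = (-40 - 9)**2 = (-49)**2 = 2401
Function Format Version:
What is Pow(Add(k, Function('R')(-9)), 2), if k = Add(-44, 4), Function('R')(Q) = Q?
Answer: 2401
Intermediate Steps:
k = -40
Pow(Add(k, Function('R')(-9)), 2) = Pow(Add(-40, -9), 2) = Pow(-49, 2) = 2401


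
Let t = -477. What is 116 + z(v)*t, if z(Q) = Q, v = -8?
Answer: 3932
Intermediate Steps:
116 + z(v)*t = 116 - 8*(-477) = 116 + 3816 = 3932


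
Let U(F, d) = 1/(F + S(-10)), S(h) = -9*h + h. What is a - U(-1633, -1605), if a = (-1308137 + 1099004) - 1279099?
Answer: -2311224295/1553 ≈ -1.4882e+6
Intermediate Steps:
S(h) = -8*h
U(F, d) = 1/(80 + F) (U(F, d) = 1/(F - 8*(-10)) = 1/(F + 80) = 1/(80 + F))
a = -1488232 (a = -209133 - 1279099 = -1488232)
a - U(-1633, -1605) = -1488232 - 1/(80 - 1633) = -1488232 - 1/(-1553) = -1488232 - 1*(-1/1553) = -1488232 + 1/1553 = -2311224295/1553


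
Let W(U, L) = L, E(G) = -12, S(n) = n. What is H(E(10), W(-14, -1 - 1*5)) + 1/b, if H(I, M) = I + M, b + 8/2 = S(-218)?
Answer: -3997/222 ≈ -18.005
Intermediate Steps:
b = -222 (b = -4 - 218 = -222)
H(E(10), W(-14, -1 - 1*5)) + 1/b = (-12 + (-1 - 1*5)) + 1/(-222) = (-12 + (-1 - 5)) - 1/222 = (-12 - 6) - 1/222 = -18 - 1/222 = -3997/222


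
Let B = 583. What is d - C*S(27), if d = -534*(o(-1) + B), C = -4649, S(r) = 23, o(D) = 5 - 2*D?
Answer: -208133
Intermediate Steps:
d = -315060 (d = -534*((5 - 2*(-1)) + 583) = -534*((5 + 2) + 583) = -534*(7 + 583) = -534*590 = -315060)
d - C*S(27) = -315060 - (-4649)*23 = -315060 - 1*(-106927) = -315060 + 106927 = -208133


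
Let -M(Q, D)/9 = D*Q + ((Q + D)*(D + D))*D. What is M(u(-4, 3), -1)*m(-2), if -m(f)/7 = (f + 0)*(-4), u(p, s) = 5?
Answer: 1512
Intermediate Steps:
m(f) = 28*f (m(f) = -7*(f + 0)*(-4) = -7*f*(-4) = -(-28)*f = 28*f)
M(Q, D) = -18*D²*(D + Q) - 9*D*Q (M(Q, D) = -9*(D*Q + ((Q + D)*(D + D))*D) = -9*(D*Q + ((D + Q)*(2*D))*D) = -9*(D*Q + (2*D*(D + Q))*D) = -9*(D*Q + 2*D²*(D + Q)) = -18*D²*(D + Q) - 9*D*Q)
M(u(-4, 3), -1)*m(-2) = (-9*(-1)*(5 + 2*(-1)² + 2*(-1)*5))*(28*(-2)) = -9*(-1)*(5 + 2*1 - 10)*(-56) = -9*(-1)*(5 + 2 - 10)*(-56) = -9*(-1)*(-3)*(-56) = -27*(-56) = 1512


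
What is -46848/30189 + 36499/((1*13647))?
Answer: 154177885/137329761 ≈ 1.1227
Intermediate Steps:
-46848/30189 + 36499/((1*13647)) = -46848*1/30189 + 36499/13647 = -15616/10063 + 36499*(1/13647) = -15616/10063 + 36499/13647 = 154177885/137329761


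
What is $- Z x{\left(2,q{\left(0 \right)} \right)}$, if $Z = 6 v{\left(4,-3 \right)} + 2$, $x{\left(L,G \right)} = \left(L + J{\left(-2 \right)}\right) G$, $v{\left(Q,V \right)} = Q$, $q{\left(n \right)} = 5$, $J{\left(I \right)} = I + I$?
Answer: $260$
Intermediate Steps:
$J{\left(I \right)} = 2 I$
$x{\left(L,G \right)} = G \left(-4 + L\right)$ ($x{\left(L,G \right)} = \left(L + 2 \left(-2\right)\right) G = \left(L - 4\right) G = \left(-4 + L\right) G = G \left(-4 + L\right)$)
$Z = 26$ ($Z = 6 \cdot 4 + 2 = 24 + 2 = 26$)
$- Z x{\left(2,q{\left(0 \right)} \right)} = \left(-1\right) 26 \cdot 5 \left(-4 + 2\right) = - 26 \cdot 5 \left(-2\right) = \left(-26\right) \left(-10\right) = 260$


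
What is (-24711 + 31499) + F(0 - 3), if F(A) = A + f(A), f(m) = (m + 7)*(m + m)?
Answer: 6761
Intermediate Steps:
f(m) = 2*m*(7 + m) (f(m) = (7 + m)*(2*m) = 2*m*(7 + m))
F(A) = A + 2*A*(7 + A)
(-24711 + 31499) + F(0 - 3) = (-24711 + 31499) + (0 - 3)*(15 + 2*(0 - 3)) = 6788 - 3*(15 + 2*(-3)) = 6788 - 3*(15 - 6) = 6788 - 3*9 = 6788 - 27 = 6761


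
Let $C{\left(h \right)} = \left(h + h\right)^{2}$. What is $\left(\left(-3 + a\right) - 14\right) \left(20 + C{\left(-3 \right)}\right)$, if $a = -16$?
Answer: $-1848$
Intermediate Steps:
$C{\left(h \right)} = 4 h^{2}$ ($C{\left(h \right)} = \left(2 h\right)^{2} = 4 h^{2}$)
$\left(\left(-3 + a\right) - 14\right) \left(20 + C{\left(-3 \right)}\right) = \left(\left(-3 - 16\right) - 14\right) \left(20 + 4 \left(-3\right)^{2}\right) = \left(-19 - 14\right) \left(20 + 4 \cdot 9\right) = - 33 \left(20 + 36\right) = \left(-33\right) 56 = -1848$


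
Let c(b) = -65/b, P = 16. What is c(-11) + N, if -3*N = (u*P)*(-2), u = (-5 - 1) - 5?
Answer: -3677/33 ≈ -111.42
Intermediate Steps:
u = -11 (u = -6 - 5 = -11)
N = -352/3 (N = -(-11*16)*(-2)/3 = -(-176)*(-2)/3 = -⅓*352 = -352/3 ≈ -117.33)
c(-11) + N = -65/(-11) - 352/3 = -65*(-1/11) - 352/3 = 65/11 - 352/3 = -3677/33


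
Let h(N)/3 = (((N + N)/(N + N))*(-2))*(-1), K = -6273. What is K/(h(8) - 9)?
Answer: 2091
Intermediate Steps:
h(N) = 6 (h(N) = 3*((((N + N)/(N + N))*(-2))*(-1)) = 3*((((2*N)/((2*N)))*(-2))*(-1)) = 3*((((2*N)*(1/(2*N)))*(-2))*(-1)) = 3*((1*(-2))*(-1)) = 3*(-2*(-1)) = 3*2 = 6)
K/(h(8) - 9) = -6273/(6 - 9) = -6273/(-3) = -6273*(-⅓) = 2091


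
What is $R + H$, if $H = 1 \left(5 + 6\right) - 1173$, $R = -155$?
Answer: $-1317$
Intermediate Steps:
$H = -1162$ ($H = 1 \cdot 11 - 1173 = 11 - 1173 = -1162$)
$R + H = -155 - 1162 = -1317$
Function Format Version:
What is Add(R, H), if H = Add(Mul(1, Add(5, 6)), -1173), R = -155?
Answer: -1317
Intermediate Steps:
H = -1162 (H = Add(Mul(1, 11), -1173) = Add(11, -1173) = -1162)
Add(R, H) = Add(-155, -1162) = -1317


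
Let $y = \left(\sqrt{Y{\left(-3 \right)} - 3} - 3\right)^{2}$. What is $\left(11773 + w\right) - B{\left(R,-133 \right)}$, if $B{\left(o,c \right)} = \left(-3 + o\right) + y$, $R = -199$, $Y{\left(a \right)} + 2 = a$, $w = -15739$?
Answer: $-3765 + 12 i \sqrt{2} \approx -3765.0 + 16.971 i$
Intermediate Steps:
$Y{\left(a \right)} = -2 + a$
$y = \left(-3 + 2 i \sqrt{2}\right)^{2}$ ($y = \left(\sqrt{\left(-2 - 3\right) - 3} - 3\right)^{2} = \left(\sqrt{-5 - 3} - 3\right)^{2} = \left(\sqrt{-8} - 3\right)^{2} = \left(2 i \sqrt{2} - 3\right)^{2} = \left(-3 + 2 i \sqrt{2}\right)^{2} \approx 1.0 - 16.971 i$)
$B{\left(o,c \right)} = -2 + o - 12 i \sqrt{2}$ ($B{\left(o,c \right)} = \left(-3 + o\right) + \left(1 - 12 i \sqrt{2}\right) = -2 + o - 12 i \sqrt{2}$)
$\left(11773 + w\right) - B{\left(R,-133 \right)} = \left(11773 - 15739\right) - \left(-2 - 199 - 12 i \sqrt{2}\right) = -3966 - \left(-201 - 12 i \sqrt{2}\right) = -3966 + \left(201 + 12 i \sqrt{2}\right) = -3765 + 12 i \sqrt{2}$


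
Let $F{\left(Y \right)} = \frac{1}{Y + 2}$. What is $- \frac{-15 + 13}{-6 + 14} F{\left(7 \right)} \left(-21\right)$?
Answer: $- \frac{7}{12} \approx -0.58333$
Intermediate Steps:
$F{\left(Y \right)} = \frac{1}{2 + Y}$
$- \frac{-15 + 13}{-6 + 14} F{\left(7 \right)} \left(-21\right) = - \frac{\left(-15 + 13\right) \frac{1}{-6 + 14}}{2 + 7} \left(-21\right) = - \frac{\left(-2\right) \frac{1}{8}}{9} \left(-21\right) = - \left(-2\right) \frac{1}{8} \cdot \frac{1}{9} \left(-21\right) = - \left(- \frac{1}{4}\right) \frac{1}{9} \left(-21\right) = - \frac{\left(-1\right) \left(-21\right)}{36} = \left(-1\right) \frac{7}{12} = - \frac{7}{12}$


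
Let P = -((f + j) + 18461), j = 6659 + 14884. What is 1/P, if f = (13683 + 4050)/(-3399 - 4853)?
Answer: -8252/330095275 ≈ -2.4999e-5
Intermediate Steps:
j = 21543
f = -17733/8252 (f = 17733/(-8252) = 17733*(-1/8252) = -17733/8252 ≈ -2.1489)
P = -330095275/8252 (P = -((-17733/8252 + 21543) + 18461) = -(177755103/8252 + 18461) = -1*330095275/8252 = -330095275/8252 ≈ -40002.)
1/P = 1/(-330095275/8252) = -8252/330095275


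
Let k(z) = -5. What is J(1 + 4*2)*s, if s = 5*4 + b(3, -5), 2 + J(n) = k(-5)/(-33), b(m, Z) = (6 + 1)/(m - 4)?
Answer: -793/33 ≈ -24.030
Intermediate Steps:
b(m, Z) = 7/(-4 + m)
J(n) = -61/33 (J(n) = -2 - 5/(-33) = -2 - 5*(-1/33) = -2 + 5/33 = -61/33)
s = 13 (s = 5*4 + 7/(-4 + 3) = 20 + 7/(-1) = 20 + 7*(-1) = 20 - 7 = 13)
J(1 + 4*2)*s = -61/33*13 = -793/33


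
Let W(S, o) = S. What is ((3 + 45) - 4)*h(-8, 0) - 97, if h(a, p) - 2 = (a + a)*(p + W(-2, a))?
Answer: 1399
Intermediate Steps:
h(a, p) = 2 + 2*a*(-2 + p) (h(a, p) = 2 + (a + a)*(p - 2) = 2 + (2*a)*(-2 + p) = 2 + 2*a*(-2 + p))
((3 + 45) - 4)*h(-8, 0) - 97 = ((3 + 45) - 4)*(2 - 4*(-8) + 2*(-8)*0) - 97 = (48 - 4)*(2 + 32 + 0) - 97 = 44*34 - 97 = 1496 - 97 = 1399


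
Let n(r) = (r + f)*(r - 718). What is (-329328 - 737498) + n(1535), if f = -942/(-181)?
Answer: 34665303/181 ≈ 1.9152e+5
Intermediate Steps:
f = 942/181 (f = -942*(-1/181) = 942/181 ≈ 5.2044)
n(r) = (-718 + r)*(942/181 + r) (n(r) = (r + 942/181)*(r - 718) = (942/181 + r)*(-718 + r) = (-718 + r)*(942/181 + r))
(-329328 - 737498) + n(1535) = (-329328 - 737498) + (-676356/181 + 1535² - 129016/181*1535) = -1066826 + (-676356/181 + 2356225 - 198039560/181) = -1066826 + 227760809/181 = 34665303/181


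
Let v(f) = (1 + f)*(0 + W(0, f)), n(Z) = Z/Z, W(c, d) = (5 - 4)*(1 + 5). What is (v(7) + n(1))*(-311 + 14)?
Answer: -14553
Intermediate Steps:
W(c, d) = 6 (W(c, d) = 1*6 = 6)
n(Z) = 1
v(f) = 6 + 6*f (v(f) = (1 + f)*(0 + 6) = (1 + f)*6 = 6 + 6*f)
(v(7) + n(1))*(-311 + 14) = ((6 + 6*7) + 1)*(-311 + 14) = ((6 + 42) + 1)*(-297) = (48 + 1)*(-297) = 49*(-297) = -14553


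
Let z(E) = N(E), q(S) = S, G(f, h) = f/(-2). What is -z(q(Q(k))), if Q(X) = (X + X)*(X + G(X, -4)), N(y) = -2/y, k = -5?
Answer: 2/25 ≈ 0.080000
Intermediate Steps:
G(f, h) = -f/2 (G(f, h) = f*(-1/2) = -f/2)
Q(X) = X**2 (Q(X) = (X + X)*(X - X/2) = (2*X)*(X/2) = X**2)
z(E) = -2/E
-z(q(Q(k))) = -(-2)/((-5)**2) = -(-2)/25 = -1*(-2/25) = 2/25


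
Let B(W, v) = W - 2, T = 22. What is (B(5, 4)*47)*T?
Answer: 3102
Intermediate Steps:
B(W, v) = -2 + W
(B(5, 4)*47)*T = ((-2 + 5)*47)*22 = (3*47)*22 = 141*22 = 3102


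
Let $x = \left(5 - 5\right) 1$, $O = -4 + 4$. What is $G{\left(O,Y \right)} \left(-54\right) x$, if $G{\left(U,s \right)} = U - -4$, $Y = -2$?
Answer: $0$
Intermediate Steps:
$O = 0$
$G{\left(U,s \right)} = 4 + U$ ($G{\left(U,s \right)} = U + 4 = 4 + U$)
$x = 0$ ($x = 0 \cdot 1 = 0$)
$G{\left(O,Y \right)} \left(-54\right) x = \left(4 + 0\right) \left(-54\right) 0 = 4 \left(-54\right) 0 = \left(-216\right) 0 = 0$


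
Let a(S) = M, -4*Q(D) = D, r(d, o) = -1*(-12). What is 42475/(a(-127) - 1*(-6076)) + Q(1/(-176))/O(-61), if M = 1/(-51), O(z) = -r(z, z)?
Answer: 731998357/104712960 ≈ 6.9905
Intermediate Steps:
r(d, o) = 12
Q(D) = -D/4
O(z) = -12 (O(z) = -1*12 = -12)
M = -1/51 ≈ -0.019608
a(S) = -1/51
42475/(a(-127) - 1*(-6076)) + Q(1/(-176))/O(-61) = 42475/(-1/51 - 1*(-6076)) - ¼/(-176)/(-12) = 42475/(-1/51 + 6076) - ¼*(-1/176)*(-1/12) = 42475/(309875/51) + (1/704)*(-1/12) = 42475*(51/309875) - 1/8448 = 86649/12395 - 1/8448 = 731998357/104712960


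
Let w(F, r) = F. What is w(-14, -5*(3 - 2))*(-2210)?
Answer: 30940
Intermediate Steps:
w(-14, -5*(3 - 2))*(-2210) = -14*(-2210) = 30940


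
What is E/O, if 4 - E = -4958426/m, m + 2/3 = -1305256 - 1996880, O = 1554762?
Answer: 12375181/7701054912210 ≈ 1.6069e-6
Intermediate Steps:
m = -9906410/3 (m = -⅔ + (-1305256 - 1996880) = -⅔ - 3302136 = -9906410/3 ≈ -3.3021e+6)
E = 12375181/4953205 (E = 4 - (-4958426)/(-9906410/3) = 4 - (-4958426)*(-3)/9906410 = 4 - 1*7437639/4953205 = 4 - 7437639/4953205 = 12375181/4953205 ≈ 2.4984)
E/O = (12375181/4953205)/1554762 = (12375181/4953205)*(1/1554762) = 12375181/7701054912210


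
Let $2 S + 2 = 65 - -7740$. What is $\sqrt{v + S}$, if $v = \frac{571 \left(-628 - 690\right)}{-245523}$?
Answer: $\frac{5 \sqrt{37659714765870}}{491046} \approx 62.487$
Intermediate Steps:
$S = \frac{7803}{2}$ ($S = -1 + \frac{65 - -7740}{2} = -1 + \frac{65 + 7740}{2} = -1 + \frac{1}{2} \cdot 7805 = -1 + \frac{7805}{2} = \frac{7803}{2} \approx 3901.5$)
$v = \frac{752578}{245523}$ ($v = 571 \left(-1318\right) \left(- \frac{1}{245523}\right) = \left(-752578\right) \left(- \frac{1}{245523}\right) = \frac{752578}{245523} \approx 3.0652$)
$\sqrt{v + S} = \sqrt{\frac{752578}{245523} + \frac{7803}{2}} = \sqrt{\frac{1917321125}{491046}} = \frac{5 \sqrt{37659714765870}}{491046}$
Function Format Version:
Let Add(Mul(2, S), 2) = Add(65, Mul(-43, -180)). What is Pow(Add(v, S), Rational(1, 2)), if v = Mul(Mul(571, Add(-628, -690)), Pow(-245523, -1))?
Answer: Mul(Rational(5, 491046), Pow(37659714765870, Rational(1, 2))) ≈ 62.487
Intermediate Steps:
S = Rational(7803, 2) (S = Add(-1, Mul(Rational(1, 2), Add(65, Mul(-43, -180)))) = Add(-1, Mul(Rational(1, 2), Add(65, 7740))) = Add(-1, Mul(Rational(1, 2), 7805)) = Add(-1, Rational(7805, 2)) = Rational(7803, 2) ≈ 3901.5)
v = Rational(752578, 245523) (v = Mul(Mul(571, -1318), Rational(-1, 245523)) = Mul(-752578, Rational(-1, 245523)) = Rational(752578, 245523) ≈ 3.0652)
Pow(Add(v, S), Rational(1, 2)) = Pow(Add(Rational(752578, 245523), Rational(7803, 2)), Rational(1, 2)) = Pow(Rational(1917321125, 491046), Rational(1, 2)) = Mul(Rational(5, 491046), Pow(37659714765870, Rational(1, 2)))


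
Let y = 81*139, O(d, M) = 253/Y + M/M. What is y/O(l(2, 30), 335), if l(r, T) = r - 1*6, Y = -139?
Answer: -521667/38 ≈ -13728.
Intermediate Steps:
l(r, T) = -6 + r (l(r, T) = r - 6 = -6 + r)
O(d, M) = -114/139 (O(d, M) = 253/(-139) + M/M = 253*(-1/139) + 1 = -253/139 + 1 = -114/139)
y = 11259
y/O(l(2, 30), 335) = 11259/(-114/139) = 11259*(-139/114) = -521667/38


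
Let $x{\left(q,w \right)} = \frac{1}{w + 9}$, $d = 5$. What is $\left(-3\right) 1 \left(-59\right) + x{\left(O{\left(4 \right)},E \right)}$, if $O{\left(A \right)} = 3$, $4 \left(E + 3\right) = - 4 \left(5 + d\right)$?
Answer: $\frac{707}{4} \approx 176.75$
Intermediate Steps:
$E = -13$ ($E = -3 + \frac{\left(-4\right) \left(5 + 5\right)}{4} = -3 + \frac{\left(-4\right) 10}{4} = -3 + \frac{1}{4} \left(-40\right) = -3 - 10 = -13$)
$x{\left(q,w \right)} = \frac{1}{9 + w}$
$\left(-3\right) 1 \left(-59\right) + x{\left(O{\left(4 \right)},E \right)} = \left(-3\right) 1 \left(-59\right) + \frac{1}{9 - 13} = \left(-3\right) \left(-59\right) + \frac{1}{-4} = 177 - \frac{1}{4} = \frac{707}{4}$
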